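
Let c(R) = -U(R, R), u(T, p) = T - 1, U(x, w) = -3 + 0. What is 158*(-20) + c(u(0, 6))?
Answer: -3157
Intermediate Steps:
U(x, w) = -3
u(T, p) = -1 + T
c(R) = 3 (c(R) = -1*(-3) = 3)
158*(-20) + c(u(0, 6)) = 158*(-20) + 3 = -3160 + 3 = -3157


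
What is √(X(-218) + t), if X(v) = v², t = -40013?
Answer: √7511 ≈ 86.666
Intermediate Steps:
√(X(-218) + t) = √((-218)² - 40013) = √(47524 - 40013) = √7511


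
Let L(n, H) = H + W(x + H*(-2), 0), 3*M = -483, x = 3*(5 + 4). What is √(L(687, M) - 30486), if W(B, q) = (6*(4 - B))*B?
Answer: I*√753077 ≈ 867.8*I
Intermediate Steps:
x = 27 (x = 3*9 = 27)
W(B, q) = B*(24 - 6*B) (W(B, q) = (24 - 6*B)*B = B*(24 - 6*B))
M = -161 (M = (⅓)*(-483) = -161)
L(n, H) = H + 6*(-23 + 2*H)*(27 - 2*H) (L(n, H) = H + 6*(27 + H*(-2))*(4 - (27 + H*(-2))) = H + 6*(27 - 2*H)*(4 - (27 - 2*H)) = H + 6*(27 - 2*H)*(4 + (-27 + 2*H)) = H + 6*(27 - 2*H)*(-23 + 2*H) = H + 6*(-23 + 2*H)*(27 - 2*H))
√(L(687, M) - 30486) = √((-3726 - 24*(-161)² + 601*(-161)) - 30486) = √((-3726 - 24*25921 - 96761) - 30486) = √((-3726 - 622104 - 96761) - 30486) = √(-722591 - 30486) = √(-753077) = I*√753077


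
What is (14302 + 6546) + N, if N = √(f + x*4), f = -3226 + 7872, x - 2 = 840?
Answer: 20848 + √8014 ≈ 20938.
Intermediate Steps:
x = 842 (x = 2 + 840 = 842)
f = 4646
N = √8014 (N = √(4646 + 842*4) = √(4646 + 3368) = √8014 ≈ 89.521)
(14302 + 6546) + N = (14302 + 6546) + √8014 = 20848 + √8014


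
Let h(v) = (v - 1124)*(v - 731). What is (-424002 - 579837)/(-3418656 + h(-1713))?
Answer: -1003839/3514972 ≈ -0.28559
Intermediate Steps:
h(v) = (-1124 + v)*(-731 + v)
(-424002 - 579837)/(-3418656 + h(-1713)) = (-424002 - 579837)/(-3418656 + (821644 + (-1713)² - 1855*(-1713))) = -1003839/(-3418656 + (821644 + 2934369 + 3177615)) = -1003839/(-3418656 + 6933628) = -1003839/3514972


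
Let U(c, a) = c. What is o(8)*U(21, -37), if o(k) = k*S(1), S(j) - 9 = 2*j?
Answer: 1848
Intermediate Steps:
S(j) = 9 + 2*j
o(k) = 11*k (o(k) = k*(9 + 2*1) = k*(9 + 2) = k*11 = 11*k)
o(8)*U(21, -37) = (11*8)*21 = 88*21 = 1848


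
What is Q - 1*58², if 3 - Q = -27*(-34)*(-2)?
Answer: -1525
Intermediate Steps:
Q = 1839 (Q = 3 - (-27*(-34))*(-2) = 3 - 918*(-2) = 3 - 1*(-1836) = 3 + 1836 = 1839)
Q - 1*58² = 1839 - 1*58² = 1839 - 1*3364 = 1839 - 3364 = -1525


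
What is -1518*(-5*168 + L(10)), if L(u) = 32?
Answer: 1226544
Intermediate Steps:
-1518*(-5*168 + L(10)) = -1518*(-5*168 + 32) = -1518*(-840 + 32) = -1518*(-808) = 1226544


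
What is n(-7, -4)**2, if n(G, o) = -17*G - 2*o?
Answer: 16129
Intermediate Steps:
n(-7, -4)**2 = (-17*(-7) - 2*(-4))**2 = (119 + 8)**2 = 127**2 = 16129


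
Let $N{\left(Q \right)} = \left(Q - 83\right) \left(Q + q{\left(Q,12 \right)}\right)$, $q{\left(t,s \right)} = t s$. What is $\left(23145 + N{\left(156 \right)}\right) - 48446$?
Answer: $122743$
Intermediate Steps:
$q{\left(t,s \right)} = s t$
$N{\left(Q \right)} = 13 Q \left(-83 + Q\right)$ ($N{\left(Q \right)} = \left(Q - 83\right) \left(Q + 12 Q\right) = \left(-83 + Q\right) 13 Q = 13 Q \left(-83 + Q\right)$)
$\left(23145 + N{\left(156 \right)}\right) - 48446 = \left(23145 + 13 \cdot 156 \left(-83 + 156\right)\right) - 48446 = \left(23145 + 13 \cdot 156 \cdot 73\right) - 48446 = \left(23145 + 148044\right) - 48446 = 171189 - 48446 = 122743$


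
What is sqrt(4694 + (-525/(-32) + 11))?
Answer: sqrt(302170)/8 ≈ 68.713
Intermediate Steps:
sqrt(4694 + (-525/(-32) + 11)) = sqrt(4694 + (-525*(-1)/32 + 11)) = sqrt(4694 + (-15*(-35/32) + 11)) = sqrt(4694 + (525/32 + 11)) = sqrt(4694 + 877/32) = sqrt(151085/32) = sqrt(302170)/8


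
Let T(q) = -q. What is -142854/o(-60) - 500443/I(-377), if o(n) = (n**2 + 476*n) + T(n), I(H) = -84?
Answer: 1039419203/174300 ≈ 5963.4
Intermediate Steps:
o(n) = n**2 + 475*n (o(n) = (n**2 + 476*n) - n = n**2 + 475*n)
-142854/o(-60) - 500443/I(-377) = -142854*(-1/(60*(475 - 60))) - 500443/(-84) = -142854/((-60*415)) - 500443*(-1/84) = -142854/(-24900) + 500443/84 = -142854*(-1/24900) + 500443/84 = 23809/4150 + 500443/84 = 1039419203/174300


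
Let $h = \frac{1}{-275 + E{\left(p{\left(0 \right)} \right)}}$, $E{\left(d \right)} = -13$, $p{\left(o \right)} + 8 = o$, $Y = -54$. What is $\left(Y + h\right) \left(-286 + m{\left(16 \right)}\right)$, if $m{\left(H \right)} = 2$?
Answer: $\frac{1104263}{72} \approx 15337.0$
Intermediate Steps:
$p{\left(o \right)} = -8 + o$
$h = - \frac{1}{288}$ ($h = \frac{1}{-275 - 13} = \frac{1}{-288} = - \frac{1}{288} \approx -0.0034722$)
$\left(Y + h\right) \left(-286 + m{\left(16 \right)}\right) = \left(-54 - \frac{1}{288}\right) \left(-286 + 2\right) = \left(- \frac{15553}{288}\right) \left(-284\right) = \frac{1104263}{72}$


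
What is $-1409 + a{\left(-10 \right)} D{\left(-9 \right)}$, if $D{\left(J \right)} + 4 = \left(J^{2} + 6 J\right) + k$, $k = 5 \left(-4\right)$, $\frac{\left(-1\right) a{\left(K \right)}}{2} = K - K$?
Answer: $-1409$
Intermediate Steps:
$a{\left(K \right)} = 0$ ($a{\left(K \right)} = - 2 \left(K - K\right) = \left(-2\right) 0 = 0$)
$k = -20$
$D{\left(J \right)} = -24 + J^{2} + 6 J$ ($D{\left(J \right)} = -4 - \left(20 - J^{2} - 6 J\right) = -4 + \left(-20 + J^{2} + 6 J\right) = -24 + J^{2} + 6 J$)
$-1409 + a{\left(-10 \right)} D{\left(-9 \right)} = -1409 + 0 \left(-24 + \left(-9\right)^{2} + 6 \left(-9\right)\right) = -1409 + 0 \left(-24 + 81 - 54\right) = -1409 + 0 \cdot 3 = -1409 + 0 = -1409$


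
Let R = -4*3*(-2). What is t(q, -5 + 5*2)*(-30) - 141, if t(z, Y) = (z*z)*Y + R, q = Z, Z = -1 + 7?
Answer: -6261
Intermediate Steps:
R = 24 (R = -12*(-2) = 24)
Z = 6
q = 6
t(z, Y) = 24 + Y*z² (t(z, Y) = (z*z)*Y + 24 = z²*Y + 24 = Y*z² + 24 = 24 + Y*z²)
t(q, -5 + 5*2)*(-30) - 141 = (24 + (-5 + 5*2)*6²)*(-30) - 141 = (24 + (-5 + 10)*36)*(-30) - 141 = (24 + 5*36)*(-30) - 141 = (24 + 180)*(-30) - 141 = 204*(-30) - 141 = -6120 - 141 = -6261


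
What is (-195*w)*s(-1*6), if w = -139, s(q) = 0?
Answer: 0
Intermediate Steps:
(-195*w)*s(-1*6) = -195*(-139)*0 = 27105*0 = 0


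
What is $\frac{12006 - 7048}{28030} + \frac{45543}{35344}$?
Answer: $\frac{15444743}{10539280} \approx 1.4654$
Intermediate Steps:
$\frac{12006 - 7048}{28030} + \frac{45543}{35344} = \left(12006 - 7048\right) \frac{1}{28030} + 45543 \cdot \frac{1}{35344} = 4958 \cdot \frac{1}{28030} + \frac{969}{752} = \frac{2479}{14015} + \frac{969}{752} = \frac{15444743}{10539280}$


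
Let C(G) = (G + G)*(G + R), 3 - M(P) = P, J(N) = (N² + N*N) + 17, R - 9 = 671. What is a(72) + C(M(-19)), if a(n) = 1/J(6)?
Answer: 2749033/89 ≈ 30888.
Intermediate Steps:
R = 680 (R = 9 + 671 = 680)
J(N) = 17 + 2*N² (J(N) = (N² + N²) + 17 = 2*N² + 17 = 17 + 2*N²)
M(P) = 3 - P
C(G) = 2*G*(680 + G) (C(G) = (G + G)*(G + 680) = (2*G)*(680 + G) = 2*G*(680 + G))
a(n) = 1/89 (a(n) = 1/(17 + 2*6²) = 1/(17 + 2*36) = 1/(17 + 72) = 1/89)
a(72) + C(M(-19)) = 1/89 + 2*(3 - 1*(-19))*(680 + (3 - 1*(-19))) = 1/89 + 2*(3 + 19)*(680 + (3 + 19)) = 1/89 + 2*22*(680 + 22) = 1/89 + 2*22*702 = 1/89 + 30888 = 2749033/89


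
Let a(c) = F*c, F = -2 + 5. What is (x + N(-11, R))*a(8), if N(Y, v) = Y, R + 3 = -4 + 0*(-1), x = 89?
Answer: 1872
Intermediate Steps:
R = -7 (R = -3 + (-4 + 0*(-1)) = -3 + (-4 + 0) = -3 - 4 = -7)
F = 3
a(c) = 3*c
(x + N(-11, R))*a(8) = (89 - 11)*(3*8) = 78*24 = 1872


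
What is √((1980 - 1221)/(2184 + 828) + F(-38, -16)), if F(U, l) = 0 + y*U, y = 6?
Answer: I*√57393409/502 ≈ 15.091*I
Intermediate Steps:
F(U, l) = 6*U (F(U, l) = 0 + 6*U = 6*U)
√((1980 - 1221)/(2184 + 828) + F(-38, -16)) = √((1980 - 1221)/(2184 + 828) + 6*(-38)) = √(759/3012 - 228) = √(759*(1/3012) - 228) = √(253/1004 - 228) = √(-228659/1004) = I*√57393409/502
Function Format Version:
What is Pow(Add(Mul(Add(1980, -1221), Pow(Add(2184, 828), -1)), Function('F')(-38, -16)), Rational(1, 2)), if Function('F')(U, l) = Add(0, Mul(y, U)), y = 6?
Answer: Mul(Rational(1, 502), I, Pow(57393409, Rational(1, 2))) ≈ Mul(15.091, I)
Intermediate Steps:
Function('F')(U, l) = Mul(6, U) (Function('F')(U, l) = Add(0, Mul(6, U)) = Mul(6, U))
Pow(Add(Mul(Add(1980, -1221), Pow(Add(2184, 828), -1)), Function('F')(-38, -16)), Rational(1, 2)) = Pow(Add(Mul(Add(1980, -1221), Pow(Add(2184, 828), -1)), Mul(6, -38)), Rational(1, 2)) = Pow(Add(Mul(759, Pow(3012, -1)), -228), Rational(1, 2)) = Pow(Add(Mul(759, Rational(1, 3012)), -228), Rational(1, 2)) = Pow(Add(Rational(253, 1004), -228), Rational(1, 2)) = Pow(Rational(-228659, 1004), Rational(1, 2)) = Mul(Rational(1, 502), I, Pow(57393409, Rational(1, 2)))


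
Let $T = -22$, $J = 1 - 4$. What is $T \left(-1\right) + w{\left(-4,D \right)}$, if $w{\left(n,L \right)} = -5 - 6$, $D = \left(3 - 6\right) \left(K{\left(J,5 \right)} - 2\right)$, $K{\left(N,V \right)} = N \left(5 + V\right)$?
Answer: $11$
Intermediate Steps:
$J = -3$
$D = 96$ ($D = \left(3 - 6\right) \left(- 3 \left(5 + 5\right) - 2\right) = \left(3 - 6\right) \left(\left(-3\right) 10 - 2\right) = - 3 \left(-30 - 2\right) = \left(-3\right) \left(-32\right) = 96$)
$w{\left(n,L \right)} = -11$ ($w{\left(n,L \right)} = -5 - 6 = -11$)
$T \left(-1\right) + w{\left(-4,D \right)} = \left(-22\right) \left(-1\right) - 11 = 22 - 11 = 11$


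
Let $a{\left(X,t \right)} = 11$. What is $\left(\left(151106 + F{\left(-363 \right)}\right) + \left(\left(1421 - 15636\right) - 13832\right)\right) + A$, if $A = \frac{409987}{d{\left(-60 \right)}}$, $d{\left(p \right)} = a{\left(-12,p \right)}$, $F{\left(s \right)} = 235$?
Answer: $\frac{1766221}{11} \approx 1.6057 \cdot 10^{5}$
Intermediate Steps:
$d{\left(p \right)} = 11$
$A = \frac{409987}{11} \approx 37272.0$
$\left(\left(151106 + F{\left(-363 \right)}\right) + \left(\left(1421 - 15636\right) - 13832\right)\right) + A = \left(\left(151106 + 235\right) + \left(\left(1421 - 15636\right) - 13832\right)\right) + \frac{409987}{11} = \left(151341 - 28047\right) + \frac{409987}{11} = 123294 + \frac{409987}{11} = \frac{1766221}{11}$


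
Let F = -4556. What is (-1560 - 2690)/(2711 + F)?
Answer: 850/369 ≈ 2.3035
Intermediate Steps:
(-1560 - 2690)/(2711 + F) = (-1560 - 2690)/(2711 - 4556) = -4250/(-1845) = -4250*(-1/1845) = 850/369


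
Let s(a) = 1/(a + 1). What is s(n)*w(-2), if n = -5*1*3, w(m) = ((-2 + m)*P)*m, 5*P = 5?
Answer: -4/7 ≈ -0.57143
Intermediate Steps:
P = 1 (P = (1/5)*5 = 1)
w(m) = m*(-2 + m) (w(m) = ((-2 + m)*1)*m = (-2 + m)*m = m*(-2 + m))
n = -15 (n = -5*3 = -15)
s(a) = 1/(1 + a)
s(n)*w(-2) = (-2*(-2 - 2))/(1 - 15) = (-2*(-4))/(-14) = -1/14*8 = -4/7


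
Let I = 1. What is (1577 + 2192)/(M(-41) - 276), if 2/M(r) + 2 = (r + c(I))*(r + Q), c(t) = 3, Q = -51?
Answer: -6584443/482171 ≈ -13.656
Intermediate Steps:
M(r) = 2/(-2 + (-51 + r)*(3 + r)) (M(r) = 2/(-2 + (r + 3)*(r - 51)) = 2/(-2 + (3 + r)*(-51 + r)) = 2/(-2 + (-51 + r)*(3 + r)))
(1577 + 2192)/(M(-41) - 276) = (1577 + 2192)/(2/(-155 + (-41)**2 - 48*(-41)) - 276) = 3769/(2/(-155 + 1681 + 1968) - 276) = 3769/(2/3494 - 276) = 3769/(2*(1/3494) - 276) = 3769/(1/1747 - 276) = 3769/(-482171/1747) = 3769*(-1747/482171) = -6584443/482171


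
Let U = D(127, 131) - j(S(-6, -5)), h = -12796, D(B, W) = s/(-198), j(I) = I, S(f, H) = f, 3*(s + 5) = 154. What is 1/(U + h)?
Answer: -594/7597399 ≈ -7.8185e-5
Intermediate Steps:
s = 139/3 (s = -5 + (1/3)*154 = -5 + 154/3 = 139/3 ≈ 46.333)
D(B, W) = -139/594 (D(B, W) = (139/3)/(-198) = (139/3)*(-1/198) = -139/594)
U = 3425/594 (U = -139/594 - 1*(-6) = -139/594 + 6 = 3425/594 ≈ 5.7660)
1/(U + h) = 1/(3425/594 - 12796) = 1/(-7597399/594) = -594/7597399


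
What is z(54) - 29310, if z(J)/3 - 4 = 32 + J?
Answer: -29040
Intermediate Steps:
z(J) = 108 + 3*J (z(J) = 12 + 3*(32 + J) = 12 + (96 + 3*J) = 108 + 3*J)
z(54) - 29310 = (108 + 3*54) - 29310 = (108 + 162) - 29310 = 270 - 29310 = -29040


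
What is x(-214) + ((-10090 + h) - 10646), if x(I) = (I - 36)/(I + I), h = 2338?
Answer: -3937047/214 ≈ -18397.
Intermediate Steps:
x(I) = (-36 + I)/(2*I) (x(I) = (-36 + I)/((2*I)) = (-36 + I)*(1/(2*I)) = (-36 + I)/(2*I))
x(-214) + ((-10090 + h) - 10646) = (1/2)*(-36 - 214)/(-214) + ((-10090 + 2338) - 10646) = (1/2)*(-1/214)*(-250) + (-7752 - 10646) = 125/214 - 18398 = -3937047/214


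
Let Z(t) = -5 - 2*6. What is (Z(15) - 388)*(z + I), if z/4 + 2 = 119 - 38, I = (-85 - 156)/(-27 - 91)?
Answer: -15199245/118 ≈ -1.2881e+5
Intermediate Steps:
I = 241/118 (I = -241/(-118) = -241*(-1/118) = 241/118 ≈ 2.0424)
z = 316 (z = -8 + 4*(119 - 38) = -8 + 4*81 = -8 + 324 = 316)
Z(t) = -17 (Z(t) = -5 - 12 = -17)
(Z(15) - 388)*(z + I) = (-17 - 388)*(316 + 241/118) = -405*37529/118 = -15199245/118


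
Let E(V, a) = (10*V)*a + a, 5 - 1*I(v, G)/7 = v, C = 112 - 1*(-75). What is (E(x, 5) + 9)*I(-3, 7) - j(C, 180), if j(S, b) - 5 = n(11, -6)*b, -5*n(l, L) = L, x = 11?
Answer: 31363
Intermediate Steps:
n(l, L) = -L/5
C = 187 (C = 112 + 75 = 187)
I(v, G) = 35 - 7*v
E(V, a) = a + 10*V*a (E(V, a) = 10*V*a + a = a + 10*V*a)
j(S, b) = 5 + 6*b/5 (j(S, b) = 5 + (-1/5*(-6))*b = 5 + 6*b/5)
(E(x, 5) + 9)*I(-3, 7) - j(C, 180) = (5*(1 + 10*11) + 9)*(35 - 7*(-3)) - (5 + (6/5)*180) = (5*(1 + 110) + 9)*(35 + 21) - (5 + 216) = (5*111 + 9)*56 - 1*221 = (555 + 9)*56 - 221 = 564*56 - 221 = 31584 - 221 = 31363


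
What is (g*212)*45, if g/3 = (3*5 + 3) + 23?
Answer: 1173420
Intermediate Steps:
g = 123 (g = 3*((3*5 + 3) + 23) = 3*((15 + 3) + 23) = 3*(18 + 23) = 3*41 = 123)
(g*212)*45 = (123*212)*45 = 26076*45 = 1173420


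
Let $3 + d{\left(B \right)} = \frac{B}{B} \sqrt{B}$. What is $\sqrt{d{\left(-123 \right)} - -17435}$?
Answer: $\sqrt{17432 + i \sqrt{123}} \approx 132.03 + 0.042 i$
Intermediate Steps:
$d{\left(B \right)} = -3 + \sqrt{B}$ ($d{\left(B \right)} = -3 + \frac{B}{B} \sqrt{B} = -3 + 1 \sqrt{B} = -3 + \sqrt{B}$)
$\sqrt{d{\left(-123 \right)} - -17435} = \sqrt{\left(-3 + \sqrt{-123}\right) - -17435} = \sqrt{\left(-3 + i \sqrt{123}\right) + \left(-6788 + 24223\right)} = \sqrt{\left(-3 + i \sqrt{123}\right) + 17435} = \sqrt{17432 + i \sqrt{123}}$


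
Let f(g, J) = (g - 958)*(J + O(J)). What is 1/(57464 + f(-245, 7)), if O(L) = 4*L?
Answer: 1/15359 ≈ 6.5108e-5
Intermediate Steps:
f(g, J) = 5*J*(-958 + g) (f(g, J) = (g - 958)*(J + 4*J) = (-958 + g)*(5*J) = 5*J*(-958 + g))
1/(57464 + f(-245, 7)) = 1/(57464 + 5*7*(-958 - 245)) = 1/(57464 + 5*7*(-1203)) = 1/(57464 - 42105) = 1/15359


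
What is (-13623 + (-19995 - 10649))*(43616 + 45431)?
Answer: -3941843549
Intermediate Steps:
(-13623 + (-19995 - 10649))*(43616 + 45431) = (-13623 - 30644)*89047 = -44267*89047 = -3941843549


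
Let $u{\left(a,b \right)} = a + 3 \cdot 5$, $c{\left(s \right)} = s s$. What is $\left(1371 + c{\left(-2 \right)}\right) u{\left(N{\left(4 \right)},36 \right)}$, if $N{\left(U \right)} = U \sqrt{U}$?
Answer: $31625$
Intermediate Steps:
$c{\left(s \right)} = s^{2}$
$N{\left(U \right)} = U^{\frac{3}{2}}$
$u{\left(a,b \right)} = 15 + a$ ($u{\left(a,b \right)} = a + 15 = 15 + a$)
$\left(1371 + c{\left(-2 \right)}\right) u{\left(N{\left(4 \right)},36 \right)} = \left(1371 + \left(-2\right)^{2}\right) \left(15 + 4^{\frac{3}{2}}\right) = \left(1371 + 4\right) \left(15 + 8\right) = 1375 \cdot 23 = 31625$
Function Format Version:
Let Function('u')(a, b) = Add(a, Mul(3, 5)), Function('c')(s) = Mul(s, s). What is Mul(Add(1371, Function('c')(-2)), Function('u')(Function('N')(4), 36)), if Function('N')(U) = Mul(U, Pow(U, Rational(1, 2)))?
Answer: 31625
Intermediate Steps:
Function('c')(s) = Pow(s, 2)
Function('N')(U) = Pow(U, Rational(3, 2))
Function('u')(a, b) = Add(15, a) (Function('u')(a, b) = Add(a, 15) = Add(15, a))
Mul(Add(1371, Function('c')(-2)), Function('u')(Function('N')(4), 36)) = Mul(Add(1371, Pow(-2, 2)), Add(15, Pow(4, Rational(3, 2)))) = Mul(Add(1371, 4), Add(15, 8)) = Mul(1375, 23) = 31625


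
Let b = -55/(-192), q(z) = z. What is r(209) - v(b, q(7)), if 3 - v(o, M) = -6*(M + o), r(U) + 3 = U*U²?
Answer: 292136937/32 ≈ 9.1293e+6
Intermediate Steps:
b = 55/192 (b = -55*(-1/192) = 55/192 ≈ 0.28646)
r(U) = -3 + U³ (r(U) = -3 + U*U² = -3 + U³)
v(o, M) = 3 + 6*M + 6*o (v(o, M) = 3 - (-6)*(M + o) = 3 - (-6*M - 6*o) = 3 + (6*M + 6*o) = 3 + 6*M + 6*o)
r(209) - v(b, q(7)) = (-3 + 209³) - (3 + 6*7 + 6*(55/192)) = (-3 + 9129329) - (3 + 42 + 55/32) = 9129326 - 1*1495/32 = 9129326 - 1495/32 = 292136937/32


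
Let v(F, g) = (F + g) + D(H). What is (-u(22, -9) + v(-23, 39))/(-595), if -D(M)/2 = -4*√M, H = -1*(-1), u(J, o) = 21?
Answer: -3/595 ≈ -0.0050420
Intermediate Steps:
H = 1
D(M) = 8*√M (D(M) = -(-8)*√M = 8*√M)
v(F, g) = 8 + F + g (v(F, g) = (F + g) + 8*√1 = (F + g) + 8*1 = (F + g) + 8 = 8 + F + g)
(-u(22, -9) + v(-23, 39))/(-595) = (-1*21 + (8 - 23 + 39))/(-595) = -(-21 + 24)/595 = -1/595*3 = -3/595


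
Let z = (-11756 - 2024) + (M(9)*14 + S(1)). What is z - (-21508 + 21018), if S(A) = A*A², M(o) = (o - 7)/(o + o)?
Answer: -119587/9 ≈ -13287.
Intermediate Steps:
M(o) = (-7 + o)/(2*o) (M(o) = (-7 + o)/((2*o)) = (-7 + o)*(1/(2*o)) = (-7 + o)/(2*o))
S(A) = A³
z = -123997/9 (z = (-11756 - 2024) + (((½)*(-7 + 9)/9)*14 + 1³) = -13780 + (((½)*(⅑)*2)*14 + 1) = -13780 + ((⅑)*14 + 1) = -13780 + (14/9 + 1) = -13780 + 23/9 = -123997/9 ≈ -13777.)
z - (-21508 + 21018) = -123997/9 - (-21508 + 21018) = -123997/9 - 1*(-490) = -123997/9 + 490 = -119587/9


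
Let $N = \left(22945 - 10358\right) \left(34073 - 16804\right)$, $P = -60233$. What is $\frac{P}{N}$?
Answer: $- \frac{60233}{217364903} \approx -0.00027711$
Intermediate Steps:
$N = 217364903$ ($N = 12587 \cdot 17269 = 217364903$)
$\frac{P}{N} = - \frac{60233}{217364903}$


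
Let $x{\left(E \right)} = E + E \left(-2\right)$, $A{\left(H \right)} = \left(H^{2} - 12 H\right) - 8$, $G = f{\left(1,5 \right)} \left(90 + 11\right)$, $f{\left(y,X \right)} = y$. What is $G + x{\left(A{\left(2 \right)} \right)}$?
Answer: $129$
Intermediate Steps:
$G = 101$ ($G = 1 \left(90 + 11\right) = 1 \cdot 101 = 101$)
$A{\left(H \right)} = -8 + H^{2} - 12 H$
$x{\left(E \right)} = - E$ ($x{\left(E \right)} = E - 2 E = - E$)
$G + x{\left(A{\left(2 \right)} \right)} = 101 - \left(-8 + 2^{2} - 24\right) = 101 - \left(-8 + 4 - 24\right) = 101 - -28 = 101 + 28 = 129$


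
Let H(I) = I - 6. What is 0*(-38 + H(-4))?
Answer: 0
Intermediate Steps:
H(I) = -6 + I
0*(-38 + H(-4)) = 0*(-38 + (-6 - 4)) = 0*(-38 - 10) = 0*(-48) = 0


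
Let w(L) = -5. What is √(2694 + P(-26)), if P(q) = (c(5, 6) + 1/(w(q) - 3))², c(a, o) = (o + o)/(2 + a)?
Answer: √8456305/56 ≈ 51.928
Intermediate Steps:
c(a, o) = 2*o/(2 + a) (c(a, o) = (2*o)/(2 + a) = 2*o/(2 + a))
P(q) = 7921/3136 (P(q) = (2*6/(2 + 5) + 1/(-5 - 3))² = (2*6/7 + 1/(-8))² = (2*6*(⅐) - ⅛)² = (12/7 - ⅛)² = (89/56)² = 7921/3136)
√(2694 + P(-26)) = √(2694 + 7921/3136) = √(8456305/3136) = √8456305/56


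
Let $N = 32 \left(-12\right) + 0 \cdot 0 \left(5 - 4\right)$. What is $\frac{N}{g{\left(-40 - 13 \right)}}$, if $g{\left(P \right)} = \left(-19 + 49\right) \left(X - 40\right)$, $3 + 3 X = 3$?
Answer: $\frac{8}{25} \approx 0.32$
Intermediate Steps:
$X = 0$ ($X = -1 + \frac{1}{3} \cdot 3 = -1 + 1 = 0$)
$g{\left(P \right)} = -1200$ ($g{\left(P \right)} = \left(-19 + 49\right) \left(0 - 40\right) = 30 \left(-40\right) = -1200$)
$N = -384$ ($N = -384 + 0 \left(5 - 4\right) = -384 + 0 \cdot 1 = -384 + 0 = -384$)
$\frac{N}{g{\left(-40 - 13 \right)}} = - \frac{384}{-1200} = \left(-384\right) \left(- \frac{1}{1200}\right) = \frac{8}{25}$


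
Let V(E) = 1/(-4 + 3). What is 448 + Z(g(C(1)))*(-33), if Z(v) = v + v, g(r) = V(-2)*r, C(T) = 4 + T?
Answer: 778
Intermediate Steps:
V(E) = -1 (V(E) = 1/(-1) = -1)
g(r) = -r
Z(v) = 2*v
448 + Z(g(C(1)))*(-33) = 448 + (2*(-(4 + 1)))*(-33) = 448 + (2*(-1*5))*(-33) = 448 + (2*(-5))*(-33) = 448 - 10*(-33) = 448 + 330 = 778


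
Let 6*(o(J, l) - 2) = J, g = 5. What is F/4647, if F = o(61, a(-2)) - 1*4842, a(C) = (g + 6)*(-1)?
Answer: -28979/27882 ≈ -1.0393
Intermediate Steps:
a(C) = -11 (a(C) = (5 + 6)*(-1) = 11*(-1) = -11)
o(J, l) = 2 + J/6
F = -28979/6 (F = (2 + (⅙)*61) - 1*4842 = (2 + 61/6) - 4842 = 73/6 - 4842 = -28979/6 ≈ -4829.8)
F/4647 = -28979/6/4647 = -28979/6*1/4647 = -28979/27882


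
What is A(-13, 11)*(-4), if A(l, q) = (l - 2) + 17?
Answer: -8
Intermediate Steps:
A(l, q) = 15 + l (A(l, q) = (-2 + l) + 17 = 15 + l)
A(-13, 11)*(-4) = (15 - 13)*(-4) = 2*(-4) = -8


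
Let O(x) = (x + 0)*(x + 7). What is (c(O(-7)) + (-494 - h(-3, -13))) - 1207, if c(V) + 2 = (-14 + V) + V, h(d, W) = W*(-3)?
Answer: -1756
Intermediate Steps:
h(d, W) = -3*W
O(x) = x*(7 + x)
c(V) = -16 + 2*V (c(V) = -2 + ((-14 + V) + V) = -2 + (-14 + 2*V) = -16 + 2*V)
(c(O(-7)) + (-494 - h(-3, -13))) - 1207 = ((-16 + 2*(-7*(7 - 7))) + (-494 - (-3)*(-13))) - 1207 = ((-16 + 2*(-7*0)) + (-494 - 1*39)) - 1207 = ((-16 + 2*0) + (-494 - 39)) - 1207 = ((-16 + 0) - 533) - 1207 = (-16 - 533) - 1207 = -549 - 1207 = -1756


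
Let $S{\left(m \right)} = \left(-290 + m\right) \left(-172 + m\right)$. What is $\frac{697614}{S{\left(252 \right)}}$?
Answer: $- \frac{348807}{1520} \approx -229.48$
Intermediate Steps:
$\frac{697614}{S{\left(252 \right)}} = \frac{697614}{49880 + 252^{2} - 116424} = \frac{697614}{49880 + 63504 - 116424} = \frac{697614}{-3040} = 697614 \left(- \frac{1}{3040}\right) = - \frac{348807}{1520}$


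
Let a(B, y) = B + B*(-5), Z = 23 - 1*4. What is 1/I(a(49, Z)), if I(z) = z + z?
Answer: -1/392 ≈ -0.0025510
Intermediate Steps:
Z = 19 (Z = 23 - 4 = 19)
a(B, y) = -4*B (a(B, y) = B - 5*B = -4*B)
I(z) = 2*z
1/I(a(49, Z)) = 1/(2*(-4*49)) = 1/(2*(-196)) = 1/(-392) = -1/392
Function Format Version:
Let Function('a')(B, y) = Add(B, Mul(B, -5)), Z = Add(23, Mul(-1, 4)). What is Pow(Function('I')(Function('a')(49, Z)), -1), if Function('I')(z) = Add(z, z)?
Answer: Rational(-1, 392) ≈ -0.0025510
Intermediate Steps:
Z = 19 (Z = Add(23, -4) = 19)
Function('a')(B, y) = Mul(-4, B) (Function('a')(B, y) = Add(B, Mul(-5, B)) = Mul(-4, B))
Function('I')(z) = Mul(2, z)
Pow(Function('I')(Function('a')(49, Z)), -1) = Pow(Mul(2, Mul(-4, 49)), -1) = Pow(Mul(2, -196), -1) = Pow(-392, -1) = Rational(-1, 392)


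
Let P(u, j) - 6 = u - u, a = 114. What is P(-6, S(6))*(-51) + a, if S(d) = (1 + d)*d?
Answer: -192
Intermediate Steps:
S(d) = d*(1 + d)
P(u, j) = 6 (P(u, j) = 6 + (u - u) = 6 + 0 = 6)
P(-6, S(6))*(-51) + a = 6*(-51) + 114 = -306 + 114 = -192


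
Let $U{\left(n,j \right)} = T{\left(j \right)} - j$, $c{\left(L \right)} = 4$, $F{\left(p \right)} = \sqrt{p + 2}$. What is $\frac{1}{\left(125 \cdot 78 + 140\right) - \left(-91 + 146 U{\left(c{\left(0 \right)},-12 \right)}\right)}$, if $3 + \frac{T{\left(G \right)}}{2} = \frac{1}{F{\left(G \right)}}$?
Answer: $\frac{45525}{414547757} - \frac{146 i \sqrt{10}}{414547757} \approx 0.00010982 - 1.1137 \cdot 10^{-6} i$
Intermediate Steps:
$F{\left(p \right)} = \sqrt{2 + p}$
$T{\left(G \right)} = -6 + \frac{2}{\sqrt{2 + G}}$
$U{\left(n,j \right)} = -6 - j + \frac{2}{\sqrt{2 + j}}$ ($U{\left(n,j \right)} = \left(-6 + \frac{2}{\sqrt{2 + j}}\right) - j = -6 - j + \frac{2}{\sqrt{2 + j}}$)
$\frac{1}{\left(125 \cdot 78 + 140\right) - \left(-91 + 146 U{\left(c{\left(0 \right)},-12 \right)}\right)} = \frac{1}{\left(125 \cdot 78 + 140\right) + \left(91 - 146 \left(-6 - -12 + \frac{2}{\sqrt{2 - 12}}\right)\right)} = \frac{1}{\left(9750 + 140\right) + \left(91 - 146 \left(-6 + 12 + \frac{2}{i \sqrt{10}}\right)\right)} = \frac{1}{9890 + \left(91 - 146 \left(-6 + 12 + 2 \left(- \frac{i \sqrt{10}}{10}\right)\right)\right)} = \frac{1}{9890 + \left(91 - 146 \left(-6 + 12 - \frac{i \sqrt{10}}{5}\right)\right)} = \frac{1}{9890 + \left(91 - 146 \left(6 - \frac{i \sqrt{10}}{5}\right)\right)} = \frac{1}{9890 - \left(785 - \frac{146 i \sqrt{10}}{5}\right)} = \frac{1}{9105 + \frac{146 i \sqrt{10}}{5}}$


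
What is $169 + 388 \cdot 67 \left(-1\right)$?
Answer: $-25827$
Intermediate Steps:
$169 + 388 \cdot 67 \left(-1\right) = 169 + 388 \left(-67\right) = 169 - 25996 = -25827$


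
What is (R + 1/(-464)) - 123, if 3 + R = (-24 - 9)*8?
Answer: -180961/464 ≈ -390.00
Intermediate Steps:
R = -267 (R = -3 + (-24 - 9)*8 = -3 - 33*8 = -3 - 264 = -267)
(R + 1/(-464)) - 123 = (-267 + 1/(-464)) - 123 = (-267 - 1/464) - 123 = -123889/464 - 123 = -180961/464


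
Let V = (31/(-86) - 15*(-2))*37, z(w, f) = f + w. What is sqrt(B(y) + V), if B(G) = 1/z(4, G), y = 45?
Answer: sqrt(397442378)/602 ≈ 33.116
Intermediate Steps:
V = 94313/86 (V = (31*(-1/86) + 30)*37 = (-31/86 + 30)*37 = (2549/86)*37 = 94313/86 ≈ 1096.7)
B(G) = 1/(4 + G) (B(G) = 1/(G + 4) = 1/(4 + G))
sqrt(B(y) + V) = sqrt(1/(4 + 45) + 94313/86) = sqrt(1/49 + 94313/86) = sqrt(4621423/4214) = sqrt(397442378)/602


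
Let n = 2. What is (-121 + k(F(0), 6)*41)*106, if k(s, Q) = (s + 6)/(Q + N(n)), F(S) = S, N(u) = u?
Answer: -19133/2 ≈ -9566.5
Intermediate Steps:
k(s, Q) = (6 + s)/(2 + Q) (k(s, Q) = (s + 6)/(Q + 2) = (6 + s)/(2 + Q))
(-121 + k(F(0), 6)*41)*106 = (-121 + ((6 + 0)/(2 + 6))*41)*106 = (-121 + (6/8)*41)*106 = (-121 + ((⅛)*6)*41)*106 = (-121 + (¾)*41)*106 = (-121 + 123/4)*106 = -361/4*106 = -19133/2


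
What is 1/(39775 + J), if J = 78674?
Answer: 1/118449 ≈ 8.4425e-6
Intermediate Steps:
1/(39775 + J) = 1/(39775 + 78674) = 1/118449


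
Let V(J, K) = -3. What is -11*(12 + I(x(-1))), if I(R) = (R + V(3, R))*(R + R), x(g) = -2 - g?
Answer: -220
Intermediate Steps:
I(R) = 2*R*(-3 + R) (I(R) = (R - 3)*(R + R) = (-3 + R)*(2*R) = 2*R*(-3 + R))
-11*(12 + I(x(-1))) = -11*(12 + 2*(-2 - 1*(-1))*(-3 + (-2 - 1*(-1)))) = -11*(12 + 2*(-2 + 1)*(-3 + (-2 + 1))) = -11*(12 + 2*(-1)*(-3 - 1)) = -11*(12 + 2*(-1)*(-4)) = -11*(12 + 8) = -11*20 = -220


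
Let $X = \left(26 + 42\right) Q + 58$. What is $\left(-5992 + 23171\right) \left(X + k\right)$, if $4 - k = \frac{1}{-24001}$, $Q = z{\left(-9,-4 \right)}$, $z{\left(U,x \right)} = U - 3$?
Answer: $- \frac{310884119787}{24001} \approx -1.2953 \cdot 10^{7}$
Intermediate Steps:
$z{\left(U,x \right)} = -3 + U$
$Q = -12$ ($Q = -3 - 9 = -12$)
$X = -758$ ($X = \left(26 + 42\right) \left(-12\right) + 58 = 68 \left(-12\right) + 58 = -816 + 58 = -758$)
$k = \frac{96005}{24001}$ ($k = 4 - \frac{1}{-24001} = 4 - - \frac{1}{24001} = 4 + \frac{1}{24001} = \frac{96005}{24001} \approx 4.0$)
$\left(-5992 + 23171\right) \left(X + k\right) = \left(-5992 + 23171\right) \left(-758 + \frac{96005}{24001}\right) = 17179 \left(- \frac{18096753}{24001}\right) = - \frac{310884119787}{24001}$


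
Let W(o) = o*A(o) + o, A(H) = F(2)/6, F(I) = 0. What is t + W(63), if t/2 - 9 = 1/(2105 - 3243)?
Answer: 46088/569 ≈ 80.998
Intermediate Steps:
t = 10241/569 (t = 18 + 2/(2105 - 3243) = 18 + 2/(-1138) = 18 + 2*(-1/1138) = 18 - 1/569 = 10241/569 ≈ 17.998)
A(H) = 0 (A(H) = 0/6 = 0*(1/6) = 0)
W(o) = o (W(o) = o*0 + o = 0 + o = o)
t + W(63) = 10241/569 + 63 = 46088/569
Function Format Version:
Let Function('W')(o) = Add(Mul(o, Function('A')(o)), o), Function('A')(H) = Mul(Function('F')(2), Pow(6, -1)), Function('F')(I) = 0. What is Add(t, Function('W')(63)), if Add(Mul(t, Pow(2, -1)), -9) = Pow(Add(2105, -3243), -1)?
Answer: Rational(46088, 569) ≈ 80.998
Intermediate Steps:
t = Rational(10241, 569) (t = Add(18, Mul(2, Pow(Add(2105, -3243), -1))) = Add(18, Mul(2, Pow(-1138, -1))) = Add(18, Mul(2, Rational(-1, 1138))) = Add(18, Rational(-1, 569)) = Rational(10241, 569) ≈ 17.998)
Function('A')(H) = 0 (Function('A')(H) = Mul(0, Pow(6, -1)) = Mul(0, Rational(1, 6)) = 0)
Function('W')(o) = o (Function('W')(o) = Add(Mul(o, 0), o) = Add(0, o) = o)
Add(t, Function('W')(63)) = Add(Rational(10241, 569), 63) = Rational(46088, 569)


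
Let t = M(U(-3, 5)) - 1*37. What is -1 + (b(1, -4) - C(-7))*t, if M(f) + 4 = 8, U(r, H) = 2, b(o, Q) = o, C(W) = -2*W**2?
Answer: -3268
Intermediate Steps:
M(f) = 4 (M(f) = -4 + 8 = 4)
t = -33 (t = 4 - 1*37 = 4 - 37 = -33)
-1 + (b(1, -4) - C(-7))*t = -1 + (1 - (-2)*(-7)**2)*(-33) = -1 + (1 - (-2)*49)*(-33) = -1 + (1 - 1*(-98))*(-33) = -1 + (1 + 98)*(-33) = -1 + 99*(-33) = -1 - 3267 = -3268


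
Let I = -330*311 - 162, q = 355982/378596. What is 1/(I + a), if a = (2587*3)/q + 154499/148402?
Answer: -26414220382/2497119463936279 ≈ -1.0578e-5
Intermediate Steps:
q = 177991/189298 (q = 355982*(1/378596) = 177991/189298 ≈ 0.94027)
a = 218051077570265/26414220382 (a = (2587*3)/(177991/189298) + 154499/148402 = 7761*(189298/177991) + 154499*(1/148402) = 1469141778/177991 + 154499/148402 = 218051077570265/26414220382 ≈ 8255.1)
I = -102792 (I = -102630 - 162 = -102792)
1/(I + a) = 1/(-102792 + 218051077570265/26414220382) = 1/(-2497119463936279/26414220382) = -26414220382/2497119463936279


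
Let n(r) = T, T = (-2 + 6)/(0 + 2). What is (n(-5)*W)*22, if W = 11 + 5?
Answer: 704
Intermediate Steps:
W = 16
T = 2 (T = 4/2 = 4*(1/2) = 2)
n(r) = 2
(n(-5)*W)*22 = (2*16)*22 = 32*22 = 704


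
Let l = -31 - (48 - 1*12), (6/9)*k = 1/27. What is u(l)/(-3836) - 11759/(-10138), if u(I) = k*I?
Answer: 2965747/2554776 ≈ 1.1609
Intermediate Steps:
k = 1/18 (k = (3/2)/27 = (3/2)*(1/27) = 1/18 ≈ 0.055556)
l = -67 (l = -31 - (48 - 12) = -31 - 1*36 = -31 - 36 = -67)
u(I) = I/18
u(l)/(-3836) - 11759/(-10138) = ((1/18)*(-67))/(-3836) - 11759/(-10138) = -67/18*(-1/3836) - 11759*(-1/10138) = 67/69048 + 11759/10138 = 2965747/2554776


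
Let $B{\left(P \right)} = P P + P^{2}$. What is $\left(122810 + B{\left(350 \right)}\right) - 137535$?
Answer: $230275$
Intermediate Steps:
$B{\left(P \right)} = 2 P^{2}$ ($B{\left(P \right)} = P^{2} + P^{2} = 2 P^{2}$)
$\left(122810 + B{\left(350 \right)}\right) - 137535 = \left(122810 + 2 \cdot 350^{2}\right) - 137535 = \left(122810 + 2 \cdot 122500\right) - 137535 = \left(122810 + 245000\right) - 137535 = 367810 - 137535 = 230275$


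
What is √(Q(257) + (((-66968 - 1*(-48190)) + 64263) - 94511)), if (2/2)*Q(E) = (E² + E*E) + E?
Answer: √83329 ≈ 288.67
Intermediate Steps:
Q(E) = E + 2*E² (Q(E) = (E² + E*E) + E = (E² + E²) + E = 2*E² + E = E + 2*E²)
√(Q(257) + (((-66968 - 1*(-48190)) + 64263) - 94511)) = √(257*(1 + 2*257) + (((-66968 - 1*(-48190)) + 64263) - 94511)) = √(257*(1 + 514) + (((-66968 + 48190) + 64263) - 94511)) = √(257*515 + ((-18778 + 64263) - 94511)) = √(132355 + (45485 - 94511)) = √(132355 - 49026) = √83329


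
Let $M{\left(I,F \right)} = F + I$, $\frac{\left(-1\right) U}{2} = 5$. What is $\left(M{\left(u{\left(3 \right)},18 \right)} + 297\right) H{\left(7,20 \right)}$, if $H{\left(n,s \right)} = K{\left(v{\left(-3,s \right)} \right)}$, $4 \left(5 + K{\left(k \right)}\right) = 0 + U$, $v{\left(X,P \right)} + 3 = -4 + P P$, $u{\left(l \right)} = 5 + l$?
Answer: $- \frac{4845}{2} \approx -2422.5$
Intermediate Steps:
$U = -10$ ($U = \left(-2\right) 5 = -10$)
$v{\left(X,P \right)} = -7 + P^{2}$ ($v{\left(X,P \right)} = -3 + \left(-4 + P P\right) = -3 + \left(-4 + P^{2}\right) = -7 + P^{2}$)
$K{\left(k \right)} = - \frac{15}{2}$ ($K{\left(k \right)} = -5 + \frac{0 - 10}{4} = -5 + \frac{1}{4} \left(-10\right) = -5 - \frac{5}{2} = - \frac{15}{2}$)
$H{\left(n,s \right)} = - \frac{15}{2}$
$\left(M{\left(u{\left(3 \right)},18 \right)} + 297\right) H{\left(7,20 \right)} = \left(\left(18 + \left(5 + 3\right)\right) + 297\right) \left(- \frac{15}{2}\right) = \left(\left(18 + 8\right) + 297\right) \left(- \frac{15}{2}\right) = \left(26 + 297\right) \left(- \frac{15}{2}\right) = 323 \left(- \frac{15}{2}\right) = - \frac{4845}{2}$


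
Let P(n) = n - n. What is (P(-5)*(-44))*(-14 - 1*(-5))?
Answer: 0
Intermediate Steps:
P(n) = 0
(P(-5)*(-44))*(-14 - 1*(-5)) = (0*(-44))*(-14 - 1*(-5)) = 0*(-14 + 5) = 0*(-9) = 0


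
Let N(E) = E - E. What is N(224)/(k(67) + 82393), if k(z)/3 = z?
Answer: 0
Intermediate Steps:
k(z) = 3*z
N(E) = 0
N(224)/(k(67) + 82393) = 0/(3*67 + 82393) = 0/(201 + 82393) = 0/82594 = 0*(1/82594) = 0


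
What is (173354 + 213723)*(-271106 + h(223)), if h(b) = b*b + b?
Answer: -85603626858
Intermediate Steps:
h(b) = b + b² (h(b) = b² + b = b + b²)
(173354 + 213723)*(-271106 + h(223)) = (173354 + 213723)*(-271106 + 223*(1 + 223)) = 387077*(-271106 + 223*224) = 387077*(-271106 + 49952) = 387077*(-221154) = -85603626858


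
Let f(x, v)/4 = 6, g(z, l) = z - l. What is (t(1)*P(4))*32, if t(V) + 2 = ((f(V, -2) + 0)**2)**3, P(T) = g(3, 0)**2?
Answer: 55037656512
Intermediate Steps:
f(x, v) = 24 (f(x, v) = 4*6 = 24)
P(T) = 9 (P(T) = (3 - 1*0)**2 = (3 + 0)**2 = 3**2 = 9)
t(V) = 191102974 (t(V) = -2 + ((24 + 0)**2)**3 = -2 + (24**2)**3 = -2 + 576**3 = -2 + 191102976 = 191102974)
(t(1)*P(4))*32 = (191102974*9)*32 = 1719926766*32 = 55037656512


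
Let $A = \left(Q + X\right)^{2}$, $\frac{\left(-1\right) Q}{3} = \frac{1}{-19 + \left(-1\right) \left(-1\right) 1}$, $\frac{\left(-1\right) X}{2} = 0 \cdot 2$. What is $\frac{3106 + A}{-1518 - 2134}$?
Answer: $- \frac{111817}{131472} \approx -0.8505$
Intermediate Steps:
$X = 0$ ($X = - 2 \cdot 0 \cdot 2 = \left(-2\right) 0 = 0$)
$Q = \frac{1}{6}$ ($Q = - \frac{3}{-19 + \left(-1\right) \left(-1\right) 1} = - \frac{3}{-19 + 1 \cdot 1} = - \frac{3}{-19 + 1} = - \frac{3}{-18} = \left(-3\right) \left(- \frac{1}{18}\right) = \frac{1}{6} \approx 0.16667$)
$A = \frac{1}{36}$ ($A = \left(\frac{1}{6} + 0\right)^{2} = \left(\frac{1}{6}\right)^{2} = \frac{1}{36} \approx 0.027778$)
$\frac{3106 + A}{-1518 - 2134} = \frac{3106 + \frac{1}{36}}{-1518 - 2134} = \frac{111817}{36 \left(-3652\right)} = \frac{111817}{36} \left(- \frac{1}{3652}\right) = - \frac{111817}{131472}$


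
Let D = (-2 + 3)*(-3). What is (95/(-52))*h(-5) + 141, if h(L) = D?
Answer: 7617/52 ≈ 146.48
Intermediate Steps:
D = -3 (D = 1*(-3) = -3)
h(L) = -3
(95/(-52))*h(-5) + 141 = (95/(-52))*(-3) + 141 = (95*(-1/52))*(-3) + 141 = -95/52*(-3) + 141 = 285/52 + 141 = 7617/52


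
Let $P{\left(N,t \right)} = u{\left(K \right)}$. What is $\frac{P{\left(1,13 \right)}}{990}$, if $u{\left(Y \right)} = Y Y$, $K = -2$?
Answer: $\frac{2}{495} \approx 0.0040404$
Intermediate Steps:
$u{\left(Y \right)} = Y^{2}$
$P{\left(N,t \right)} = 4$ ($P{\left(N,t \right)} = \left(-2\right)^{2} = 4$)
$\frac{P{\left(1,13 \right)}}{990} = \frac{4}{990} = 4 \cdot \frac{1}{990} = \frac{2}{495}$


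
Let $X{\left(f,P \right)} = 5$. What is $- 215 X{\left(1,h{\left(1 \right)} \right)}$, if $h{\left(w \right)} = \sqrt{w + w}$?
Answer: $-1075$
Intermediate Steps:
$h{\left(w \right)} = \sqrt{2} \sqrt{w}$ ($h{\left(w \right)} = \sqrt{2 w} = \sqrt{2} \sqrt{w}$)
$- 215 X{\left(1,h{\left(1 \right)} \right)} = \left(-215\right) 5 = -1075$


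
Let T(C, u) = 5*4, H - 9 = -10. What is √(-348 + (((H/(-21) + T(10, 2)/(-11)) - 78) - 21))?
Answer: I*√23946846/231 ≈ 21.184*I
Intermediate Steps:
H = -1 (H = 9 - 10 = -1)
T(C, u) = 20
√(-348 + (((H/(-21) + T(10, 2)/(-11)) - 78) - 21)) = √(-348 + (((-1/(-21) + 20/(-11)) - 78) - 21)) = √(-348 + (((-1*(-1/21) + 20*(-1/11)) - 78) - 21)) = √(-348 + (((1/21 - 20/11) - 78) - 21)) = √(-348 + ((-409/231 - 78) - 21)) = √(-348 + (-18427/231 - 21)) = √(-348 - 23278/231) = √(-103666/231) = I*√23946846/231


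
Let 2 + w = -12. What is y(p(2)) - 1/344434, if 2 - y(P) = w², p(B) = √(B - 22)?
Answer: -66820197/344434 ≈ -194.00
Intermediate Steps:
w = -14 (w = -2 - 12 = -14)
p(B) = √(-22 + B)
y(P) = -194 (y(P) = 2 - 1*(-14)² = 2 - 1*196 = 2 - 196 = -194)
y(p(2)) - 1/344434 = -194 - 1/344434 = -66820197/344434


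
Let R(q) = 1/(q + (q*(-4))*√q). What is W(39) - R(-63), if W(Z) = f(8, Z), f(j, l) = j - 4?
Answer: 254269/63567 + 4*I*√7/21189 ≈ 4.0 + 0.00049946*I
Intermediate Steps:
f(j, l) = -4 + j
W(Z) = 4 (W(Z) = -4 + 8 = 4)
R(q) = 1/(q - 4*q^(3/2)) (R(q) = 1/(q + (-4*q)*√q) = 1/(q - 4*q^(3/2)))
W(39) - R(-63) = 4 - 1/(-63 - (-756)*I*√7) = 4 - 1/(-63 + 756*I*√7)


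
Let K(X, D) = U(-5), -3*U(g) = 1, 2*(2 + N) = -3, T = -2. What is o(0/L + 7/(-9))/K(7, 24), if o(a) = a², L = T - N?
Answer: -49/27 ≈ -1.8148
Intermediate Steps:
N = -7/2 (N = -2 + (½)*(-3) = -2 - 3/2 = -7/2 ≈ -3.5000)
U(g) = -⅓ (U(g) = -⅓*1 = -⅓)
K(X, D) = -⅓
L = 3/2 (L = -2 - 1*(-7/2) = -2 + 7/2 = 3/2 ≈ 1.5000)
o(0/L + 7/(-9))/K(7, 24) = (0/(3/2) + 7/(-9))²/(-⅓) = (0*(⅔) + 7*(-⅑))²*(-3) = (0 - 7/9)²*(-3) = (-7/9)²*(-3) = (49/81)*(-3) = -49/27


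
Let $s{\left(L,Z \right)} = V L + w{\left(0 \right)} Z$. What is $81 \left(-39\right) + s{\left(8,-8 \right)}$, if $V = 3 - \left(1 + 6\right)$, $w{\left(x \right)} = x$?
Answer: $-3191$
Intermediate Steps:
$V = -4$ ($V = 3 - 7 = -4$)
$s{\left(L,Z \right)} = - 4 L$ ($s{\left(L,Z \right)} = - 4 L + 0 Z = - 4 L + 0 = - 4 L$)
$81 \left(-39\right) + s{\left(8,-8 \right)} = 81 \left(-39\right) - 32 = -3159 - 32 = -3191$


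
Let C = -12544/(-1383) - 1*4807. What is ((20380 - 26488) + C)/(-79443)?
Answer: 15082901/109869669 ≈ 0.13728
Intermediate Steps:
C = -6635537/1383 (C = -12544*(-1/1383) - 4807 = 12544/1383 - 4807 = -6635537/1383 ≈ -4797.9)
((20380 - 26488) + C)/(-79443) = ((20380 - 26488) - 6635537/1383)/(-79443) = (-6108 - 6635537/1383)*(-1/79443) = -15082901/1383*(-1/79443) = 15082901/109869669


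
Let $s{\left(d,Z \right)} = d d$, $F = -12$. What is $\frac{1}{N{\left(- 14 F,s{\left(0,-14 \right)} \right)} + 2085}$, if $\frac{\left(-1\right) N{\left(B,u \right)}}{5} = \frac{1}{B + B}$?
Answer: $\frac{336}{700555} \approx 0.00047962$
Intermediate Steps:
$s{\left(d,Z \right)} = d^{2}$
$N{\left(B,u \right)} = - \frac{5}{2 B}$ ($N{\left(B,u \right)} = - \frac{5}{B + B} = - \frac{5}{2 B}$)
$\frac{1}{N{\left(- 14 F,s{\left(0,-14 \right)} \right)} + 2085} = \frac{1}{- \frac{5}{2 \left(\left(-14\right) \left(-12\right)\right)} + 2085} = \frac{1}{- \frac{5}{2 \cdot 168} + 2085} = \frac{1}{\left(- \frac{5}{2}\right) \frac{1}{168} + 2085} = \frac{1}{- \frac{5}{336} + 2085} = \frac{1}{\frac{700555}{336}} = \frac{336}{700555}$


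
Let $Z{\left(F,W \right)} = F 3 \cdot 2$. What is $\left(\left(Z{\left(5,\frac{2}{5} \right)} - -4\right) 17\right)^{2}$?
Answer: $334084$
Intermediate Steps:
$Z{\left(F,W \right)} = 6 F$ ($Z{\left(F,W \right)} = 3 F 2 = 6 F$)
$\left(\left(Z{\left(5,\frac{2}{5} \right)} - -4\right) 17\right)^{2} = \left(\left(6 \cdot 5 - -4\right) 17\right)^{2} = \left(\left(30 + 4\right) 17\right)^{2} = \left(34 \cdot 17\right)^{2} = 578^{2} = 334084$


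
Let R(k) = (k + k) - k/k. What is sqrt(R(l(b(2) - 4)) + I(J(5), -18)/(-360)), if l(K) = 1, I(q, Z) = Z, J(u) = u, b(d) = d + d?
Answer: sqrt(105)/10 ≈ 1.0247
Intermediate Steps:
b(d) = 2*d
R(k) = -1 + 2*k (R(k) = 2*k - 1*1 = 2*k - 1 = -1 + 2*k)
sqrt(R(l(b(2) - 4)) + I(J(5), -18)/(-360)) = sqrt((-1 + 2*1) - 18/(-360)) = sqrt((-1 + 2) - 18*(-1/360)) = sqrt(1 + 1/20) = sqrt(21/20) = sqrt(105)/10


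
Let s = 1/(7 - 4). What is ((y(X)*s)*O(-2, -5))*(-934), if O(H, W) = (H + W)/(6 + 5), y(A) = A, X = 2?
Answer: 13076/33 ≈ 396.24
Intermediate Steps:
O(H, W) = H/11 + W/11 (O(H, W) = (H + W)/11 = (H + W)*(1/11) = H/11 + W/11)
s = ⅓ (s = 1/3 = ⅓ ≈ 0.33333)
((y(X)*s)*O(-2, -5))*(-934) = ((2*(⅓))*((1/11)*(-2) + (1/11)*(-5)))*(-934) = (2*(-2/11 - 5/11)/3)*(-934) = ((⅔)*(-7/11))*(-934) = -14/33*(-934) = 13076/33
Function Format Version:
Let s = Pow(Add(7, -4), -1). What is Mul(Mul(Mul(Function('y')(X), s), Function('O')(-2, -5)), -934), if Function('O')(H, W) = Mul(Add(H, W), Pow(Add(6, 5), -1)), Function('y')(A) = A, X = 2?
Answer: Rational(13076, 33) ≈ 396.24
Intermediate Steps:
Function('O')(H, W) = Add(Mul(Rational(1, 11), H), Mul(Rational(1, 11), W)) (Function('O')(H, W) = Mul(Add(H, W), Pow(11, -1)) = Mul(Add(H, W), Rational(1, 11)) = Add(Mul(Rational(1, 11), H), Mul(Rational(1, 11), W)))
s = Rational(1, 3) (s = Pow(3, -1) = Rational(1, 3) ≈ 0.33333)
Mul(Mul(Mul(Function('y')(X), s), Function('O')(-2, -5)), -934) = Mul(Mul(Mul(2, Rational(1, 3)), Add(Mul(Rational(1, 11), -2), Mul(Rational(1, 11), -5))), -934) = Mul(Mul(Rational(2, 3), Add(Rational(-2, 11), Rational(-5, 11))), -934) = Mul(Mul(Rational(2, 3), Rational(-7, 11)), -934) = Mul(Rational(-14, 33), -934) = Rational(13076, 33)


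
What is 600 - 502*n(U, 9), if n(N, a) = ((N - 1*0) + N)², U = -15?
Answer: -451200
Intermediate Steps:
n(N, a) = 4*N² (n(N, a) = ((N + 0) + N)² = (N + N)² = (2*N)² = 4*N²)
600 - 502*n(U, 9) = 600 - 2008*(-15)² = 600 - 2008*225 = 600 - 502*900 = 600 - 451800 = -451200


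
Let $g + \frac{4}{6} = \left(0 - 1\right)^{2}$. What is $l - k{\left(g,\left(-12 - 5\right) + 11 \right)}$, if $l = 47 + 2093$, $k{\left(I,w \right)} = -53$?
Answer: $2193$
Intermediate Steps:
$g = \frac{1}{3}$ ($g = - \frac{2}{3} + \left(0 - 1\right)^{2} = - \frac{2}{3} + \left(-1\right)^{2} = - \frac{2}{3} + 1 = \frac{1}{3} \approx 0.33333$)
$l = 2140$
$l - k{\left(g,\left(-12 - 5\right) + 11 \right)} = 2140 - -53 = 2140 + 53 = 2193$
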